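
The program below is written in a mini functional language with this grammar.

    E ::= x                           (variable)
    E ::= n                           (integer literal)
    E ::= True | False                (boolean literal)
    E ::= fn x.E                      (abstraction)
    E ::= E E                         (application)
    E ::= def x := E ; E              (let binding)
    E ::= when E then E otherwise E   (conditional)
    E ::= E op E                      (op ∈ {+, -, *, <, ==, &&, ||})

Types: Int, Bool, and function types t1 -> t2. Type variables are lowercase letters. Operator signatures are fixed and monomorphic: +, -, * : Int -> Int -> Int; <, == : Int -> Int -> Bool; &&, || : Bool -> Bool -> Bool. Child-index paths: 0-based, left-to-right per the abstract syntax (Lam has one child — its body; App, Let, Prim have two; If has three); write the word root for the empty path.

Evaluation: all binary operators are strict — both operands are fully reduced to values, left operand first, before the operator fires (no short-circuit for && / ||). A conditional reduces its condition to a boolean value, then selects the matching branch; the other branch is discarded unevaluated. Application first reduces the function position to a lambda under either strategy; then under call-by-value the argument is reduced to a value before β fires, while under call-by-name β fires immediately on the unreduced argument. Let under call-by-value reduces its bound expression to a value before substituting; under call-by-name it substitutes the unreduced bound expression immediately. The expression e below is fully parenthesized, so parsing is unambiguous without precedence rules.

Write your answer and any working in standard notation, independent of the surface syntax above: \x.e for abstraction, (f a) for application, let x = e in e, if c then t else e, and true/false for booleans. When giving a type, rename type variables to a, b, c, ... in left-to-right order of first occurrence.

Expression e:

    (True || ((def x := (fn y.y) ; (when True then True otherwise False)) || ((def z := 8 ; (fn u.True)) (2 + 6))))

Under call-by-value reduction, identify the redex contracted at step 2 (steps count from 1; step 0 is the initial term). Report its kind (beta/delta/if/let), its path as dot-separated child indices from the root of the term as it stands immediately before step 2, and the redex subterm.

Answer: if at 1.0 : (if true then true else false)

Working:
step 0: (true || ((let x = (\y.y) in (if true then true else false)) || ((let z = 8 in (\u.true)) (2 + 6))))
step 1: [let@1.0] (true || ((if true then true else false) || ((let z = 8 in (\u.true)) (2 + 6))))
step 2: [if@1.0] (true || (true || ((let z = 8 in (\u.true)) (2 + 6))))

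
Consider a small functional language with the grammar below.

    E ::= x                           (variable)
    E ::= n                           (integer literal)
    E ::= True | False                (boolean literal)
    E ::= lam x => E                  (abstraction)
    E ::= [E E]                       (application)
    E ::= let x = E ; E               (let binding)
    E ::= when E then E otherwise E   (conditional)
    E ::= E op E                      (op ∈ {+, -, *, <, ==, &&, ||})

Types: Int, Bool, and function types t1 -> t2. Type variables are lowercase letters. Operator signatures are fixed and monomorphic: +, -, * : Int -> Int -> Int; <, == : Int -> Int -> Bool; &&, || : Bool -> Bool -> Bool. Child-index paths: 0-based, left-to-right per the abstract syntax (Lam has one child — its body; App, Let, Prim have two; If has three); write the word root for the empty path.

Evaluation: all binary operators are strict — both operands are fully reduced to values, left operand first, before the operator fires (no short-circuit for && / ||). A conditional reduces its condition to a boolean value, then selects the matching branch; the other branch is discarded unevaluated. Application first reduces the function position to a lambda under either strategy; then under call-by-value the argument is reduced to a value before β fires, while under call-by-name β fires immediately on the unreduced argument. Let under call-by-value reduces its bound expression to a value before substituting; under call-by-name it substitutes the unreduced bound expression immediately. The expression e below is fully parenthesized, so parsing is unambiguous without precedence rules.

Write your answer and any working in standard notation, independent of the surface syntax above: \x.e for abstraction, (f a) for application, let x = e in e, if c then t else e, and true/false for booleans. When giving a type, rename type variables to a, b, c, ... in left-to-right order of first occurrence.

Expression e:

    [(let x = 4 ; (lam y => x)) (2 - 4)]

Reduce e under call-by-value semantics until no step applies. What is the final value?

Answer: 4

Trace:
step 0: ((let x = 4 in (\y.x)) (2 - 4))
step 1: [let@0] ((\y.4) (2 - 4))
step 2: [delta@1] ((\y.4) -2)
step 3: [beta@root] 4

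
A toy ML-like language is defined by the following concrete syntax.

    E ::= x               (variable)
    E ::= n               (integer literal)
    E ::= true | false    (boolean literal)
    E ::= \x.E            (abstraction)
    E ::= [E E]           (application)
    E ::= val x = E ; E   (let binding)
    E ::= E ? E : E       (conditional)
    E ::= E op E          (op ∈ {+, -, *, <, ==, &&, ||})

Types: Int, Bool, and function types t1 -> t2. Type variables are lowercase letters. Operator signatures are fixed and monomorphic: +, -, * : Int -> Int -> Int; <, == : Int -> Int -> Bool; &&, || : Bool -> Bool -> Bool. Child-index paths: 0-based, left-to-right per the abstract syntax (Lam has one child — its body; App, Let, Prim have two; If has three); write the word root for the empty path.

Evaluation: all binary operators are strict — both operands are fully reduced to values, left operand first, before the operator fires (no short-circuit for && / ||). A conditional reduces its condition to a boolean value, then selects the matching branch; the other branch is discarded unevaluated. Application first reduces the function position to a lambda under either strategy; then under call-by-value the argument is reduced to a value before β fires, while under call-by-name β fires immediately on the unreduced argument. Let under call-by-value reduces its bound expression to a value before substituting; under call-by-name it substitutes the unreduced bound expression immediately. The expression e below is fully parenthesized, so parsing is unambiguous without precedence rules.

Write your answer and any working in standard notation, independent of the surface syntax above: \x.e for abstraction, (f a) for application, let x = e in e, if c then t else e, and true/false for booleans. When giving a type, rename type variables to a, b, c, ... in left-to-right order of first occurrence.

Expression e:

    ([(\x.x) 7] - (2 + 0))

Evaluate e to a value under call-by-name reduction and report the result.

Trace:
step 0: (((\x.x) 7) - (2 + 0))
step 1: [beta@0] (7 - (2 + 0))
step 2: [delta@1] (7 - 2)
step 3: [delta@root] 5

Answer: 5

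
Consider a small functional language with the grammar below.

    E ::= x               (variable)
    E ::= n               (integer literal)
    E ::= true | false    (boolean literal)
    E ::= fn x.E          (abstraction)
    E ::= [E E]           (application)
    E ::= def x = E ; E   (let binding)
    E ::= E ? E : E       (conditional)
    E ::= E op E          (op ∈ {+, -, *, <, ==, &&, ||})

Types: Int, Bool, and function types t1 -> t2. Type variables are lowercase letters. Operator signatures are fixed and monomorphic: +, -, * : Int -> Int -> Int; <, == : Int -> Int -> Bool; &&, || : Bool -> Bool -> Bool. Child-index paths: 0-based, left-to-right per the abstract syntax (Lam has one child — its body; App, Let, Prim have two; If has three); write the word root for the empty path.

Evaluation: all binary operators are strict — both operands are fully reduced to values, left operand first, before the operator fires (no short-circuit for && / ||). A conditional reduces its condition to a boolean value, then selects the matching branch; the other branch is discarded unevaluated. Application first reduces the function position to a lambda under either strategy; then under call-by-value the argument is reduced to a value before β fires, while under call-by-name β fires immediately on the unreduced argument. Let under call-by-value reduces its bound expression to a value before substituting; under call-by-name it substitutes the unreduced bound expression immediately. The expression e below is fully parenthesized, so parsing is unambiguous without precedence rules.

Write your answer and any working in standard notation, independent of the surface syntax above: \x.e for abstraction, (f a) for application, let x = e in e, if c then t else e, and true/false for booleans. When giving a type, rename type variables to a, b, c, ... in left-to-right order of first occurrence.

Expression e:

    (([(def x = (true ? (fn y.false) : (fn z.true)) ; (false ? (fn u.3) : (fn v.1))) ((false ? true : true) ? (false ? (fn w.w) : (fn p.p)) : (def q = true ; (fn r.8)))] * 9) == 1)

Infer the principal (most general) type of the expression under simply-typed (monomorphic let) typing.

Derivation:
  unify Bool ~ Bool
\y._ : a -> Bool
\z._ : b -> Bool
  unify a -> Bool ~ b -> Bool
  unify a ~ b
  unify Bool ~ Bool
let x : b -> Bool
  unify Bool ~ Bool
\u._ : c -> Int
\v._ : d -> Int
  unify c -> Int ~ d -> Int
  unify c ~ d
  unify Int ~ Int
  unify Bool ~ Bool
  unify Bool ~ Bool
  unify Bool ~ Bool
  unify Bool ~ Bool
w : e
\w._ : e -> e
p : f
\p._ : f -> f
  unify e -> e ~ f -> f
  unify e ~ f
  unify f ~ f
let q : Bool
\r._ : g -> Int
  unify f -> f ~ g -> Int
  unify f ~ g
  unify g ~ Int
  unify d -> Int ~ (Int -> Int) -> h
  unify d ~ Int -> Int
  unify Int ~ h
_ _ : Int
  unify Int ~ Int
  unify Int ~ Int
  unify Int ~ Int
  unify Int ~ Int

Answer: Bool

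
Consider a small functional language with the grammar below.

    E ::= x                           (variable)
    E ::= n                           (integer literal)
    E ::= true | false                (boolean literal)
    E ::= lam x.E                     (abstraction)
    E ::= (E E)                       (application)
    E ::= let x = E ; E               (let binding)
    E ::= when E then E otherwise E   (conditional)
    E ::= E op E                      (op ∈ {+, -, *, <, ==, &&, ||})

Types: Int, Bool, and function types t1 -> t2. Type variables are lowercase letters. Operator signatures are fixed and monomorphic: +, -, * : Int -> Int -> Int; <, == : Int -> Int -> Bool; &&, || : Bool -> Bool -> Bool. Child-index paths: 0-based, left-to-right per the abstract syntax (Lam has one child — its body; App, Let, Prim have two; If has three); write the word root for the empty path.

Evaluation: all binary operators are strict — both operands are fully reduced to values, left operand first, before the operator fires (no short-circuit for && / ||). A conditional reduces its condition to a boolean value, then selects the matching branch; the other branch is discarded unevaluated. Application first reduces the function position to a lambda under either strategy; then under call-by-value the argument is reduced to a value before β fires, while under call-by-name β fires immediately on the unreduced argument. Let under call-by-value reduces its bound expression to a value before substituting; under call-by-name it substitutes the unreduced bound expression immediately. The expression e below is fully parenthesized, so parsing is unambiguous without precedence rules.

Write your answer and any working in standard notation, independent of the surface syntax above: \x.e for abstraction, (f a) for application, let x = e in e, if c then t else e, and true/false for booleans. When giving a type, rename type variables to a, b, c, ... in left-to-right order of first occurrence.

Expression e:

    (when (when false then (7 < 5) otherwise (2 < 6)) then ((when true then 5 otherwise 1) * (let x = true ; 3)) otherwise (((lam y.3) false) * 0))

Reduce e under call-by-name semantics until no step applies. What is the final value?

Working:
step 0: (if (if false then (7 < 5) else (2 < 6)) then ((if true then 5 else 1) * (let x = true in 3)) else (((\y.3) false) * 0))
step 1: [if@0] (if (2 < 6) then ((if true then 5 else 1) * (let x = true in 3)) else (((\y.3) false) * 0))
step 2: [delta@0] (if true then ((if true then 5 else 1) * (let x = true in 3)) else (((\y.3) false) * 0))
step 3: [if@root] ((if true then 5 else 1) * (let x = true in 3))
step 4: [if@0] (5 * (let x = true in 3))
step 5: [let@1] (5 * 3)
step 6: [delta@root] 15

Answer: 15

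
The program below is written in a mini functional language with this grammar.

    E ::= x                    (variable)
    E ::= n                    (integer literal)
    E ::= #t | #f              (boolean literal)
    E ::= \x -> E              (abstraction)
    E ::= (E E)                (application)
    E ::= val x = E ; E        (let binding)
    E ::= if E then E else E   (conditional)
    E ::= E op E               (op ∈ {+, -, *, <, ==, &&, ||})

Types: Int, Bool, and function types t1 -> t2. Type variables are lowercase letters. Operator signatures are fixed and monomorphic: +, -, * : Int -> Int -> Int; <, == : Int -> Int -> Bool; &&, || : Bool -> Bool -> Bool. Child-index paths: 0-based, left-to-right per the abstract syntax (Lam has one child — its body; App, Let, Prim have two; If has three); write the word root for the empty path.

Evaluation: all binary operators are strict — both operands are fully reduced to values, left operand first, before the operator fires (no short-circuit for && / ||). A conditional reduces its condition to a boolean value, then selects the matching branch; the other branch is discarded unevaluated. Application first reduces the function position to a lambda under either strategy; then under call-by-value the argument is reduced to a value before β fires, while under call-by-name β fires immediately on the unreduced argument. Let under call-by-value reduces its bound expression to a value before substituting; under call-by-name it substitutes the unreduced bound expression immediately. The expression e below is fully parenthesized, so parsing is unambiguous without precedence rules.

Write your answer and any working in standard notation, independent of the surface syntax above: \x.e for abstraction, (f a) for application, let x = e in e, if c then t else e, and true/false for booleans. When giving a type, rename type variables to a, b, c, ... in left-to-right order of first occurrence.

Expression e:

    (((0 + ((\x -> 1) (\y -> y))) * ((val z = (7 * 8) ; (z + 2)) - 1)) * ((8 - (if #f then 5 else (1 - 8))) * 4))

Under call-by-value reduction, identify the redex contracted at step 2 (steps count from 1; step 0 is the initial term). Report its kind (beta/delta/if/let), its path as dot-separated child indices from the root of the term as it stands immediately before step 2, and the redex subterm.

Answer: delta at 0.0 : (0 + 1)

Derivation:
step 0: (((0 + ((\x.1) (\y.y))) * ((let z = (7 * 8) in (z + 2)) - 1)) * ((8 - (if false then 5 else (1 - 8))) * 4))
step 1: [beta@0.0.1] (((0 + 1) * ((let z = (7 * 8) in (z + 2)) - 1)) * ((8 - (if false then 5 else (1 - 8))) * 4))
step 2: [delta@0.0] ((1 * ((let z = (7 * 8) in (z + 2)) - 1)) * ((8 - (if false then 5 else (1 - 8))) * 4))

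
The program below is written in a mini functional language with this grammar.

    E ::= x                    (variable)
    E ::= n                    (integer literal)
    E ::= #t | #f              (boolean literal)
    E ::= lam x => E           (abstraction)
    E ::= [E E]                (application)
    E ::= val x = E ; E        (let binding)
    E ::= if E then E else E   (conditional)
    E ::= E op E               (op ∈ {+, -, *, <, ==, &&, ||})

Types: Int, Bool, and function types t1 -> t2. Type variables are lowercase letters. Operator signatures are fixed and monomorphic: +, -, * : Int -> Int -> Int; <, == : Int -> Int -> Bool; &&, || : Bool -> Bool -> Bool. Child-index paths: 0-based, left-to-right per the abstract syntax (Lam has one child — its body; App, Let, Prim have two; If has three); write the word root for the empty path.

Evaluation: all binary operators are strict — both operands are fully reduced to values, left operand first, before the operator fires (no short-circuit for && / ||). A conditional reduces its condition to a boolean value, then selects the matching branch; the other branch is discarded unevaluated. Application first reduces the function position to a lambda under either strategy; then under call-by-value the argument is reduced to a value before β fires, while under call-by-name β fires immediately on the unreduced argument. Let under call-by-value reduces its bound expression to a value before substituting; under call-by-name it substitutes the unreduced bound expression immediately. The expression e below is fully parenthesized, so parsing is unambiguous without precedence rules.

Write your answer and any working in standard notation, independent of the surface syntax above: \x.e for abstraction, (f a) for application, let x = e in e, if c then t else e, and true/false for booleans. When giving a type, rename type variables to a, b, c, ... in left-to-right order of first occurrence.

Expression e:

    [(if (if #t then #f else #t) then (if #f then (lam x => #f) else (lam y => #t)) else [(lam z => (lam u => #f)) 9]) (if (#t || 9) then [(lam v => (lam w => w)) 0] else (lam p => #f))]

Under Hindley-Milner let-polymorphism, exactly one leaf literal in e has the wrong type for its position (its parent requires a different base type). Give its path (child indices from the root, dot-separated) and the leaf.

Working:
  unify Bool ~ Bool
  unify Bool ~ Bool
  unify Bool ~ Bool
  unify Bool ~ Bool
\x._ : a -> Bool
\y._ : b -> Bool
  unify a -> Bool ~ b -> Bool
  unify a ~ b
  unify Bool ~ Bool
\u._ : d -> Bool
\z._ : c -> d -> Bool
  unify c -> d -> Bool ~ Int -> e
  unify c ~ Int
  unify d -> Bool ~ e
_ _ : d -> Bool
  unify b -> Bool ~ d -> Bool
  unify b ~ d
  unify Bool ~ Bool
  unify Bool ~ Bool
  unify Int ~ Bool
  FAIL: mismatch Int ~ Bool

Answer: 1.0.1 : 9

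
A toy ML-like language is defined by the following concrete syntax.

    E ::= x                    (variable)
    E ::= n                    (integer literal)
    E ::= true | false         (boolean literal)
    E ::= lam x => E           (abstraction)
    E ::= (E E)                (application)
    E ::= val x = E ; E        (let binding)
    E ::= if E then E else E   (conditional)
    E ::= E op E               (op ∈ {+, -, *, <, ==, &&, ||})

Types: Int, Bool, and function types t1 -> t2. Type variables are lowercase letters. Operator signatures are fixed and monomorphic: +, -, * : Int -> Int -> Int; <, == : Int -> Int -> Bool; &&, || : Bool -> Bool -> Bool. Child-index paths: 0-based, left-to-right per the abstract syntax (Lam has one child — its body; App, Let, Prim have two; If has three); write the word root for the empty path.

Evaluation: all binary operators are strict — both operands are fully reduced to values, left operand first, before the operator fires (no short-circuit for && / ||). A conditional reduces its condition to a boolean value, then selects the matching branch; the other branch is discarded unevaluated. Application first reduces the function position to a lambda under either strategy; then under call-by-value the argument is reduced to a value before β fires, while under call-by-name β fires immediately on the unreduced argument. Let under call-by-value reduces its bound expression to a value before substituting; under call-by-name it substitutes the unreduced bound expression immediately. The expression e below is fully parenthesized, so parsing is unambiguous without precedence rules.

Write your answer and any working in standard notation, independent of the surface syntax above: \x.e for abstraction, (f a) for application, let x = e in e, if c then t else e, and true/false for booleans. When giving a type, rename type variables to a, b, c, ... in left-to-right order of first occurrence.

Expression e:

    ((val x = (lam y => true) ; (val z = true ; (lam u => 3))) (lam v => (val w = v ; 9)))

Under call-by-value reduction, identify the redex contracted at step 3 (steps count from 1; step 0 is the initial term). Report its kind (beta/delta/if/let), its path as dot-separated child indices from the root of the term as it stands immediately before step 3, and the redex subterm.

Working:
step 0: ((let x = (\y.true) in (let z = true in (\u.3))) (\v.(let w = v in 9)))
step 1: [let@0] ((let z = true in (\u.3)) (\v.(let w = v in 9)))
step 2: [let@0] ((\u.3) (\v.(let w = v in 9)))
step 3: [beta@root] 3

Answer: beta at root : ((\u.3) (\v.(let w = v in 9)))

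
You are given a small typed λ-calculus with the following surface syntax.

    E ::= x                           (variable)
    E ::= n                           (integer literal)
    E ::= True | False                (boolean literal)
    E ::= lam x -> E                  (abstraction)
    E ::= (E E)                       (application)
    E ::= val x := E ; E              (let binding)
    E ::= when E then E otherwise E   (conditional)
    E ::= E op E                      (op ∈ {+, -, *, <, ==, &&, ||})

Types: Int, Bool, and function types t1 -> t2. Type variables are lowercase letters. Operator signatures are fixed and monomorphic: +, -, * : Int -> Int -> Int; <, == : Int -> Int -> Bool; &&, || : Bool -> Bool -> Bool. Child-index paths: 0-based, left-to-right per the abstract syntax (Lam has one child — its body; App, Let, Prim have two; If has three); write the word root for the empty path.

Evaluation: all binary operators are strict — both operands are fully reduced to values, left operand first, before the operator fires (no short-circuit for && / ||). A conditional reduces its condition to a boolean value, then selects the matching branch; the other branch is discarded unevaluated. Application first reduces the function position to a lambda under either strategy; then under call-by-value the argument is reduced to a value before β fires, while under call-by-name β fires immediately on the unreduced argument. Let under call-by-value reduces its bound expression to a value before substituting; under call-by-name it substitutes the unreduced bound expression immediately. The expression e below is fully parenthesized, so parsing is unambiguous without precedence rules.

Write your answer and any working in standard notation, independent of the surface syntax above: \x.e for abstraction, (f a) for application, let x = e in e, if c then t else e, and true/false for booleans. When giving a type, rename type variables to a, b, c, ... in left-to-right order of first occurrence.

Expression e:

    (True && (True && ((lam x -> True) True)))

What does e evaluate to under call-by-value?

Answer: true

Trace:
step 0: (true && (true && ((\x.true) true)))
step 1: [beta@1.1] (true && (true && true))
step 2: [delta@1] (true && true)
step 3: [delta@root] true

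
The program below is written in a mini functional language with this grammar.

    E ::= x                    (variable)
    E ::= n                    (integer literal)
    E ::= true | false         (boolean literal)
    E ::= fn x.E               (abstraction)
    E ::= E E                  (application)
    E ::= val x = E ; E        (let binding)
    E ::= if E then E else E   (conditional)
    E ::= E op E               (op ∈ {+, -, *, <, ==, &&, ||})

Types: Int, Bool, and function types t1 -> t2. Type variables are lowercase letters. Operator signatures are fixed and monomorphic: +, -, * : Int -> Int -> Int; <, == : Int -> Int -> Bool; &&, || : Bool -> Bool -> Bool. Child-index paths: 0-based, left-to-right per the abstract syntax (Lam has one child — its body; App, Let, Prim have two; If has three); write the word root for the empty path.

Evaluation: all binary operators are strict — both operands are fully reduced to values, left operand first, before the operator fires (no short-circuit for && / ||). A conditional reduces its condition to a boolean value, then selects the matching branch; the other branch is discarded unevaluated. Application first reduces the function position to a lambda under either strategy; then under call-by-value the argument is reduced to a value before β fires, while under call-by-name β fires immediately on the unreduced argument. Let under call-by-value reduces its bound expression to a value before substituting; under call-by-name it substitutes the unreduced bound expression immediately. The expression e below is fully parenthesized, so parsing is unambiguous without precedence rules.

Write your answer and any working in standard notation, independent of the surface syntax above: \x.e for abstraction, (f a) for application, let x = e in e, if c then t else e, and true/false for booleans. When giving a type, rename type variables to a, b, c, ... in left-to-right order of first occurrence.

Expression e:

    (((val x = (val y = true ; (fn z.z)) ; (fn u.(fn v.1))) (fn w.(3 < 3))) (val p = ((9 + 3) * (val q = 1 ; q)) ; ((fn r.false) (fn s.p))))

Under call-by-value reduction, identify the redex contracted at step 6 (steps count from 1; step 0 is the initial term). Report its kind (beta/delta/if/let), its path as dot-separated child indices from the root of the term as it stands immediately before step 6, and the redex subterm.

Answer: delta at 1.0 : (12 * 1)

Derivation:
step 0: (((let x = (let y = true in (\z.z)) in (\u.(\v.1))) (\w.(3 < 3))) (let p = ((9 + 3) * (let q = 1 in q)) in ((\r.false) (\s.p))))
step 1: [let@0.0.0] (((let x = (\z.z) in (\u.(\v.1))) (\w.(3 < 3))) (let p = ((9 + 3) * (let q = 1 in q)) in ((\r.false) (\s.p))))
step 2: [let@0.0] (((\u.(\v.1)) (\w.(3 < 3))) (let p = ((9 + 3) * (let q = 1 in q)) in ((\r.false) (\s.p))))
step 3: [beta@0] ((\v.1) (let p = ((9 + 3) * (let q = 1 in q)) in ((\r.false) (\s.p))))
step 4: [delta@1.0.0] ((\v.1) (let p = (12 * (let q = 1 in q)) in ((\r.false) (\s.p))))
step 5: [let@1.0.1] ((\v.1) (let p = (12 * 1) in ((\r.false) (\s.p))))
step 6: [delta@1.0] ((\v.1) (let p = 12 in ((\r.false) (\s.p))))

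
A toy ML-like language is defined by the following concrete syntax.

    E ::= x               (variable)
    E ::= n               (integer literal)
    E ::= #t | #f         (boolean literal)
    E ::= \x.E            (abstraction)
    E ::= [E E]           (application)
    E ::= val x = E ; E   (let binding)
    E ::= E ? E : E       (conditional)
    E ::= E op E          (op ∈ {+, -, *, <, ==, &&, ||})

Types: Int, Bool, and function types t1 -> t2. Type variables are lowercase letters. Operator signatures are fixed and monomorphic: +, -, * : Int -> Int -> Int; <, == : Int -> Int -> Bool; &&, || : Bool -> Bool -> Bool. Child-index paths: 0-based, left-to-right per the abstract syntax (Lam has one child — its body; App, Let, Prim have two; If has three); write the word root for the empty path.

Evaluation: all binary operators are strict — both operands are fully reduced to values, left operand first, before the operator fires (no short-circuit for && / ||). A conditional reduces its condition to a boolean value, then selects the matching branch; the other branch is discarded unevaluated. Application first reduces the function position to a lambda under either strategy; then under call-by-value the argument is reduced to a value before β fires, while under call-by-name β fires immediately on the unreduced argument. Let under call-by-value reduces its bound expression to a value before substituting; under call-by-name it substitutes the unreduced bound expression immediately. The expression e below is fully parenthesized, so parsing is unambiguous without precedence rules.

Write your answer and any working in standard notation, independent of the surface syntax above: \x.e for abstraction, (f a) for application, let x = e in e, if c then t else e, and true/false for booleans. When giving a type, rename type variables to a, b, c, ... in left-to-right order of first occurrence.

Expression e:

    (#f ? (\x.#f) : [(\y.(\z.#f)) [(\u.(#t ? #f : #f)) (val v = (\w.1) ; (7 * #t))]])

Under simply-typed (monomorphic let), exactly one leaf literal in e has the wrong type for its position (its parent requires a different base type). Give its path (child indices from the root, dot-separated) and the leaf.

Answer: 2.1.1.1.1 : true

Trace:
  unify Bool ~ Bool
\x._ : a -> Bool
\z._ : c -> Bool
\y._ : b -> c -> Bool
  unify Bool ~ Bool
  unify Bool ~ Bool
\u._ : d -> Bool
\w._ : e -> Int
let v : e -> Int
  unify Int ~ Int
  unify Bool ~ Int
  FAIL: mismatch Bool ~ Int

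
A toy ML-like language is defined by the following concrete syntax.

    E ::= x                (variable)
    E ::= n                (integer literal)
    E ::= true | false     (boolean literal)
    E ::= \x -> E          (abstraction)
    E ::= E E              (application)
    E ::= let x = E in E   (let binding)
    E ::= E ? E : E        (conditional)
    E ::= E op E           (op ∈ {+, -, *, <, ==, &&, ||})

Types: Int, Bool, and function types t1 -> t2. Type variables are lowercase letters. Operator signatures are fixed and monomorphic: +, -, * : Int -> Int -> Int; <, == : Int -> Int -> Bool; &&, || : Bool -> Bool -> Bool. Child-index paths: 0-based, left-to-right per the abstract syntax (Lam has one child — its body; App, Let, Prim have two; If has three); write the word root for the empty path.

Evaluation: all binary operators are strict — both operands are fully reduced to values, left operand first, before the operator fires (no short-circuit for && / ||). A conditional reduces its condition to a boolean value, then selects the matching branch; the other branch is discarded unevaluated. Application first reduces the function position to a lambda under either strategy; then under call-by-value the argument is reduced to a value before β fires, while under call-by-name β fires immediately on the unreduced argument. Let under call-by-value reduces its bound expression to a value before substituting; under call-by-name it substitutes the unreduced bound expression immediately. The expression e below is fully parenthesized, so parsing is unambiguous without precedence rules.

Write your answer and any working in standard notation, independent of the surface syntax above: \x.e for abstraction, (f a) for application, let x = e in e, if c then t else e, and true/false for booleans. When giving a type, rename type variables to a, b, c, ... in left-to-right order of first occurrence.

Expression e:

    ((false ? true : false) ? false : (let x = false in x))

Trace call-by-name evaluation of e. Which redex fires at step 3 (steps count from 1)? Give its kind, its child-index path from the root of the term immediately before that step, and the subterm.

Derivation:
step 0: (if (if false then true else false) then false else (let x = false in x))
step 1: [if@0] (if false then false else (let x = false in x))
step 2: [if@root] (let x = false in x)
step 3: [let@root] false

Answer: let at root : (let x = false in x)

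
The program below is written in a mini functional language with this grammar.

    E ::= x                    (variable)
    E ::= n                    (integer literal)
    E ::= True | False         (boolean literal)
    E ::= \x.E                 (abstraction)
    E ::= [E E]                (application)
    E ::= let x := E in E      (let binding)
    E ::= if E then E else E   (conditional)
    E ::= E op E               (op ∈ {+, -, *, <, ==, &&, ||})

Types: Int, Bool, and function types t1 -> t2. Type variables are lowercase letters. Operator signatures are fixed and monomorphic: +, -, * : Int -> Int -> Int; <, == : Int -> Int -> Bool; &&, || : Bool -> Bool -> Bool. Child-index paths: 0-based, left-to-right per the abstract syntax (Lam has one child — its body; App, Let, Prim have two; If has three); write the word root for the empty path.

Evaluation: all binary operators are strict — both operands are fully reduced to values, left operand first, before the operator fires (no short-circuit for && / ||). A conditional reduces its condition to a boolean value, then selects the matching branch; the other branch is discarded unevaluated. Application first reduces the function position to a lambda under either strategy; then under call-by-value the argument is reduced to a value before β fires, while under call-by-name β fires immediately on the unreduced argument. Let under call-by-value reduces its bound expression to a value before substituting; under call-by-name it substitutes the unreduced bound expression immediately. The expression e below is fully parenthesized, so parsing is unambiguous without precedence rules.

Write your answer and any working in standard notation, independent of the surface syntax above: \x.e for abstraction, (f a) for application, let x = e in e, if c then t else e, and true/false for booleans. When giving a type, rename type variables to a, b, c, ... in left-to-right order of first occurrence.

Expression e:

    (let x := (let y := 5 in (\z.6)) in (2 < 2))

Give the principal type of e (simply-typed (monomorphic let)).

Answer: Bool

Derivation:
let y : Int
\z._ : a -> Int
let x : a -> Int
  unify Int ~ Int
  unify Int ~ Int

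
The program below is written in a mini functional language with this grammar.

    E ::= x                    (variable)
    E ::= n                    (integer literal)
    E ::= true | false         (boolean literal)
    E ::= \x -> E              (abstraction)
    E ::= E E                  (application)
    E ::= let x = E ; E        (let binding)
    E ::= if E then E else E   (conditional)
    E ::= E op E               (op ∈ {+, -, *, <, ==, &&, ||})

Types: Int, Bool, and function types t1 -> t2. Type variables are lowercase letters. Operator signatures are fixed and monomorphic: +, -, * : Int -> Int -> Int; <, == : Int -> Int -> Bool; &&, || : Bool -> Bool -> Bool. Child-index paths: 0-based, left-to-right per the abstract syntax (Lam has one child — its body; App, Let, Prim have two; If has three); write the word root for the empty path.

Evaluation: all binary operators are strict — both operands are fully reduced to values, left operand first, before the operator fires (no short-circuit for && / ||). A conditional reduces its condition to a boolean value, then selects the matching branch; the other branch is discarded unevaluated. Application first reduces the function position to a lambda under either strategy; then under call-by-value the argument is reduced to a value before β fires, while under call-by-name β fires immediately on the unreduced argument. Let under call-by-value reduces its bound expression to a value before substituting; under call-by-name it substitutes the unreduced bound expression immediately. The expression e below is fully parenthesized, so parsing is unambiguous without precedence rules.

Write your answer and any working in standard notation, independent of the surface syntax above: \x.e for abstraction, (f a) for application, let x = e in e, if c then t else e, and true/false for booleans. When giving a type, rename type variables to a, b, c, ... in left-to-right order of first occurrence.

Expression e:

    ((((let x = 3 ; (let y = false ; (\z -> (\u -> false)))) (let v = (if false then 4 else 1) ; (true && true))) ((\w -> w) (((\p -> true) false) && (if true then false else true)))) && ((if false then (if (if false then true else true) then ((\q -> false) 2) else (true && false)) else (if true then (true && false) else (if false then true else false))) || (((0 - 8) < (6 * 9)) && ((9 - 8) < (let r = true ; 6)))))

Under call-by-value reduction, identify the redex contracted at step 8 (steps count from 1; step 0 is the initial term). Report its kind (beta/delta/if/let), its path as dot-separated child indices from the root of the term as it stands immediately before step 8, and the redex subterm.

Trace:
step 0: ((((let x = 3 in (let y = false in (\z.(\u.false)))) (let v = (if false then 4 else 1) in (true && true))) ((\w.w) (((\p.true) false) && (if true then false else true)))) && ((if false then (if (if false then true else true) then ((\q.false) 2) else (true && false)) else (if true then (true && false) else (if false then true else false))) || (((0 - 8) < (6 * 9)) && ((9 - 8) < (let r = true in 6)))))
step 1: [let@0.0.0] ((((let y = false in (\z.(\u.false))) (let v = (if false then 4 else 1) in (true && true))) ((\w.w) (((\p.true) false) && (if true then false else true)))) && ((if false then (if (if false then true else true) then ((\q.false) 2) else (true && false)) else (if true then (true && false) else (if false then true else false))) || (((0 - 8) < (6 * 9)) && ((9 - 8) < (let r = true in 6)))))
step 2: [let@0.0.0] ((((\z.(\u.false)) (let v = (if false then 4 else 1) in (true && true))) ((\w.w) (((\p.true) false) && (if true then false else true)))) && ((if false then (if (if false then true else true) then ((\q.false) 2) else (true && false)) else (if true then (true && false) else (if false then true else false))) || (((0 - 8) < (6 * 9)) && ((9 - 8) < (let r = true in 6)))))
step 3: [if@0.0.1.0] ((((\z.(\u.false)) (let v = 1 in (true && true))) ((\w.w) (((\p.true) false) && (if true then false else true)))) && ((if false then (if (if false then true else true) then ((\q.false) 2) else (true && false)) else (if true then (true && false) else (if false then true else false))) || (((0 - 8) < (6 * 9)) && ((9 - 8) < (let r = true in 6)))))
step 4: [let@0.0.1] ((((\z.(\u.false)) (true && true)) ((\w.w) (((\p.true) false) && (if true then false else true)))) && ((if false then (if (if false then true else true) then ((\q.false) 2) else (true && false)) else (if true then (true && false) else (if false then true else false))) || (((0 - 8) < (6 * 9)) && ((9 - 8) < (let r = true in 6)))))
step 5: [delta@0.0.1] ((((\z.(\u.false)) true) ((\w.w) (((\p.true) false) && (if true then false else true)))) && ((if false then (if (if false then true else true) then ((\q.false) 2) else (true && false)) else (if true then (true && false) else (if false then true else false))) || (((0 - 8) < (6 * 9)) && ((9 - 8) < (let r = true in 6)))))
step 6: [beta@0.0] (((\u.false) ((\w.w) (((\p.true) false) && (if true then false else true)))) && ((if false then (if (if false then true else true) then ((\q.false) 2) else (true && false)) else (if true then (true && false) else (if false then true else false))) || (((0 - 8) < (6 * 9)) && ((9 - 8) < (let r = true in 6)))))
step 7: [beta@0.1.1.0] (((\u.false) ((\w.w) (true && (if true then false else true)))) && ((if false then (if (if false then true else true) then ((\q.false) 2) else (true && false)) else (if true then (true && false) else (if false then true else false))) || (((0 - 8) < (6 * 9)) && ((9 - 8) < (let r = true in 6)))))
step 8: [if@0.1.1.1] (((\u.false) ((\w.w) (true && false))) && ((if false then (if (if false then true else true) then ((\q.false) 2) else (true && false)) else (if true then (true && false) else (if false then true else false))) || (((0 - 8) < (6 * 9)) && ((9 - 8) < (let r = true in 6)))))

Answer: if at 0.1.1.1 : (if true then false else true)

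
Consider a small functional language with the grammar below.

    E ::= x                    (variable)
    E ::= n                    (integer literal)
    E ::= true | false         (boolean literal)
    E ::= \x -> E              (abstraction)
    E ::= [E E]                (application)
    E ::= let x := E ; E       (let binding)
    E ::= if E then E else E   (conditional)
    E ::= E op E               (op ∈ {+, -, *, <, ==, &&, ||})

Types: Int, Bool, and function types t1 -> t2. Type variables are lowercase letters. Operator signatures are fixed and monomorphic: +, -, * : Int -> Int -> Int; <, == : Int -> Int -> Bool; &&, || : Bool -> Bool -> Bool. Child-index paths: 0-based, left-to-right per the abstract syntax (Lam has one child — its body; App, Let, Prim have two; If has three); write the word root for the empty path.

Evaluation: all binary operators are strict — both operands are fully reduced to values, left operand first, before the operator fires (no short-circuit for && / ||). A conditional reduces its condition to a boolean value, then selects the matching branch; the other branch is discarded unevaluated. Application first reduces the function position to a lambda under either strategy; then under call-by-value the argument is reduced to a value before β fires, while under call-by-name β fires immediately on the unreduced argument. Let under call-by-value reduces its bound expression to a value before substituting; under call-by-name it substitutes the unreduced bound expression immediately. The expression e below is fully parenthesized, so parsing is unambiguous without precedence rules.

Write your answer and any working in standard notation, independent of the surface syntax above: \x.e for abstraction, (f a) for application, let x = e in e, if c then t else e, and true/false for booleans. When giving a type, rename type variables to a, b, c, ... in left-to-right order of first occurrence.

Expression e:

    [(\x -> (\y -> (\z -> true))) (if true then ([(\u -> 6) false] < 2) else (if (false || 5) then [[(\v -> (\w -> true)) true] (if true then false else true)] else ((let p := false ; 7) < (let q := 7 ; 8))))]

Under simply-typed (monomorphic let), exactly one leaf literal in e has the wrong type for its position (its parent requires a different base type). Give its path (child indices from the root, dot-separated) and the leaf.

Answer: 1.2.0.1 : 5

Working:
\z._ : c -> Bool
\y._ : b -> c -> Bool
\x._ : a -> b -> c -> Bool
  unify Bool ~ Bool
\u._ : d -> Int
  unify d -> Int ~ Bool -> e
  unify d ~ Bool
  unify Int ~ e
_ _ : Int
  unify Int ~ Int
  unify Int ~ Int
  unify Bool ~ Bool
  unify Int ~ Bool
  FAIL: mismatch Int ~ Bool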